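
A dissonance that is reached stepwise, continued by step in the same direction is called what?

Approach: by step. Departure: by step, continuing in the same direction.
Stepwise on both sides with no change of direction means the note fills in the space between two different chord tones — a passing tone. (Had it turned back to its starting note it would be a neighbor tone instead.)

Passing tone.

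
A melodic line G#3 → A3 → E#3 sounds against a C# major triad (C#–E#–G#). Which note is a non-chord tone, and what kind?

The harmony at that moment is C# major triad (C#, E#, G#); A3 is not a chord tone.
It is approached by step up from G#3 and left by leap down to E#3.
Step in, leap out — an escape tone.

A3 is an escape tone.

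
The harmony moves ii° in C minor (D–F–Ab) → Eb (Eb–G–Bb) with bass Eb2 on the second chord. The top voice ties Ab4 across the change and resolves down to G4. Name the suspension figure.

4–3 suspension.

At the second chord the bass is Eb2. The suspended Ab4 lies a fourth above the bass; after resolving down by step to G4, the interval above the bass becomes a third.
Suspension figures are named by those two intervals: 4–3.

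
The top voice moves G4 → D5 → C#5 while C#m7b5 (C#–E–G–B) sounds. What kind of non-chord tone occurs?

The harmony at that moment is C# half-diminished seventh chord (C#, E, G, B); D5 is not a chord tone.
It is approached by leap up from G4 and left by step down to C#5.
Leap in, step out — an appoggiatura.

D5 is an appoggiatura.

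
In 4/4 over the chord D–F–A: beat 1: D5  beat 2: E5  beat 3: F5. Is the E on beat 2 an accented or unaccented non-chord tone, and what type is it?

Unaccented passing tone.

The harmony at that moment is D minor triad (D, F, A); E5 is not a chord tone.
It is approached by step up from D5 and left by step up to F5.
Step in, step out in the same direction — a passing tone.
It falls on a weak beat, so it is unaccented.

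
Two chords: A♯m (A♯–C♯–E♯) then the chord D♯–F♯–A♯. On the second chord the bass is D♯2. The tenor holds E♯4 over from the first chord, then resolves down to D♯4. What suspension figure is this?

At the second chord the bass is D♯2. The suspended E♯4 lies a ninth above the bass; after resolving down by step to D♯4, the interval above the bass becomes an octave.
Suspension figures are named by those two intervals: 9–8.

9–8 suspension.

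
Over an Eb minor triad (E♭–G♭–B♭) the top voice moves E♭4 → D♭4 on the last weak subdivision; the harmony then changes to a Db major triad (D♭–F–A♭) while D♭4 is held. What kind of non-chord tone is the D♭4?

D♭4 is an anticipation.

The harmony at that moment is E♭ minor triad (E♭, G♭, B♭); D♭4 is not a chord tone.
It is approached by step down from E♭4 and then sustained as the same pitch into the next harmony.
Arriving early and becoming a chord tone when the harmony changes — an anticipation.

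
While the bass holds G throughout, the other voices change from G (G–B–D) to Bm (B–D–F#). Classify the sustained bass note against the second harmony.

Pedal tone (pedal point).

The harmony at that moment is B minor triad (B, D, F#); G is not a chord tone.
It is held over (the same pitch as the preceding G) and then sustained as the same pitch into the next harmony.
Sustained through a change of harmony — a pedal tone.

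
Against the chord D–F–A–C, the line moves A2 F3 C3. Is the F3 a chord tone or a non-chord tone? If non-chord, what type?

Chord tone (the third of D minor seventh chord).

D minor seventh chord contains D, F, A, C; F is the third, so it is a chord tone.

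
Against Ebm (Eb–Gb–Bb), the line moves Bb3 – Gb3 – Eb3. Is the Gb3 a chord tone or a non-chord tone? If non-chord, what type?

Eb minor triad contains Eb, Gb, Bb; Gb is the third, so it is a chord tone.

Chord tone (the third of Eb minor triad).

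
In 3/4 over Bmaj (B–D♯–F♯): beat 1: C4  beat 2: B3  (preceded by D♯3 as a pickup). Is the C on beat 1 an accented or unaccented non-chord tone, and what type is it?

Accented appoggiatura.

The harmony at that moment is B major triad (B, D♯, F♯); C4 is not a chord tone.
It is approached by leap up from D♯3 and left by step down to B3.
Leap in, step out — an appoggiatura.
It falls on the downbeat, so it is accented.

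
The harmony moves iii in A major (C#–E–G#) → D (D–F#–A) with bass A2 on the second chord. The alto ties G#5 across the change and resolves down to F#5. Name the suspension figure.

At the second chord the bass is A2. The suspended G#5 lies a seventh above the bass; after resolving down by step to F#5, the interval above the bass becomes a sixth.
Suspension figures are named by those two intervals: 7–6.

7–6 suspension.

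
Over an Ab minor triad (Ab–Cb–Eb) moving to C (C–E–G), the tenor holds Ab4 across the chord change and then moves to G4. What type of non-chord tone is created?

Ab4 is a suspension.

The harmony at that moment is C major triad (C, E, G); Ab4 is not a chord tone.
It is held over (the same pitch as the preceding Ab4) and left by step down to G4.
Held over from the previous chord and resolving down by step — a suspension.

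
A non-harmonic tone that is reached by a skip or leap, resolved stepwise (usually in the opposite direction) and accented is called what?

Approach: by leap. Departure: by step. Metric position: strong.
Leap in, step out, in a metrically strong position — an appoggiatura. (It is the mirror image of the escape tone, which steps in and leaps out from a weak position.)

Appoggiatura.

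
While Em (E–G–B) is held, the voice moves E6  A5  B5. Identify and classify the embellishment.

The harmony at that moment is E minor triad (E, G, B); A5 is not a chord tone.
It is approached by leap down from E6 and left by step up to B5.
Leap in, step out — an appoggiatura.

A5 is an appoggiatura.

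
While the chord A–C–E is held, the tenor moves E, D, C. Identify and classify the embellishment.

D is a passing tone.

The harmony at that moment is A minor triad (A, C, E); D is not a chord tone.
It is approached by step down from E and left by step down to C.
Step in, step out in the same direction — a passing tone.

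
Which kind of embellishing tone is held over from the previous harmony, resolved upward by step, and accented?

Retardation.

Approach: by preparation — the pitch is first a chord tone, then held (tied or repeated) while the harmony changes under it. Departure: up by step. Metric position: strong.
A prepared dissonance that resolves upward by step — a retardation. (The same figure resolving downward would be a suspension.)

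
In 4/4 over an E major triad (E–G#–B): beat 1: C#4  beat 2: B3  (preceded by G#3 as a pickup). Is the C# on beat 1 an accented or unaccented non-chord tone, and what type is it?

Accented appoggiatura.

The harmony at that moment is E major triad (E, G#, B); C#4 is not a chord tone.
It is approached by leap up from G#3 and left by step down to B3.
Leap in, step out — an appoggiatura.
It falls on the downbeat, so it is accented.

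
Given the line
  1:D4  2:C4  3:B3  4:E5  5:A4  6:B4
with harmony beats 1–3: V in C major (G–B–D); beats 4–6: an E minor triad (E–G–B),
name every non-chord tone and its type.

C4 (beat 2) — passing tone; A4 (beat 5) — appoggiatura.

The harmony at that moment is G major triad (G, B, D); C4 is not a chord tone.
It is approached by step down from D4 and left by step down to B3.
Step in, step out in the same direction — a passing tone.
The harmony at that moment is E minor triad (E, G, B); A4 is not a chord tone.
It is approached by leap down from E5 and left by step up to B4.
Leap in, step out — an appoggiatura.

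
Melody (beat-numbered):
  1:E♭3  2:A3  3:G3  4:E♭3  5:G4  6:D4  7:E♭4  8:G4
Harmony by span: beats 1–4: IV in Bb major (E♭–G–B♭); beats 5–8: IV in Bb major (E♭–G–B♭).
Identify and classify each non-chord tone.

A3 (beat 2) — appoggiatura; D4 (beat 6) — appoggiatura.

The harmony at that moment is E♭ major triad (E♭, G, B♭); A3 is not a chord tone.
It is approached by leap up from E♭3 and left by step down to G3.
Leap in, step out — an appoggiatura.
The harmony at that moment is E♭ major triad (E♭, G, B♭); D4 is not a chord tone.
It is approached by leap down from G4 and left by step up to E♭4.
Leap in, step out — an appoggiatura.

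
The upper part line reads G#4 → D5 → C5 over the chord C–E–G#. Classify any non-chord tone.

D5 is an appoggiatura.

The harmony at that moment is C augmented triad (C, E, G#); D5 is not a chord tone.
It is approached by leap up from G#4 and left by step down to C5.
Leap in, step out — an appoggiatura.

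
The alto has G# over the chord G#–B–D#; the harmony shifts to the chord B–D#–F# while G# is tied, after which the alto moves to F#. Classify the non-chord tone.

G# is a suspension.

The harmony at that moment is B major triad (B, D#, F#); G# is not a chord tone.
It is held over (the same pitch as the preceding G#) and left by step down to F#.
Held over from the previous chord and resolving down by step — a suspension.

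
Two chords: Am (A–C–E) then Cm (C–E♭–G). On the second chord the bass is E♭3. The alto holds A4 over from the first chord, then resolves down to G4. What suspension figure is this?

4–3 suspension.

At the second chord the bass is E♭3. The suspended A4 lies a fourth above the bass; after resolving down by step to G4, the interval above the bass becomes a third.
Suspension figures are named by those two intervals: 4–3.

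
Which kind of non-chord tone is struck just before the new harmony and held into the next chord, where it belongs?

Anticipation.

Approach: ahead of the chord change (typically by step), so it is dissonant against the current harmony. Departure: none — the same pitch is restated or held and is a chord tone of the new harmony.
Dissonant first, consonant once the harmony catches up: the note simply arrives early — an anticipation. (The reverse timing, consonant first and dissonant after the change, would be a suspension or retardation.)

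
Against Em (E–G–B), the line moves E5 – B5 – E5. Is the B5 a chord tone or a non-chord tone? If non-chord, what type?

Chord tone (the fifth of E minor triad).

E minor triad contains E, G, B; B is the fifth, so it is a chord tone.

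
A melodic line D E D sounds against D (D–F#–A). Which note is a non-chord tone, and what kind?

E is a neighbor tone.

The harmony at that moment is D major triad (D, F#, A); E is not a chord tone.
It is approached by step up from D and left by step down to D.
Step away and step back to the same note — a neighbor tone (upper neighbor).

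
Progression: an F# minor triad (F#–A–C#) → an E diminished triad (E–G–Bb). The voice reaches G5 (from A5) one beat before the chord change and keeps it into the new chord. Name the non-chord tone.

The harmony at that moment is F# minor triad (F#, A, C#); G5 is not a chord tone.
It is approached by step down from A5 and then sustained as the same pitch into the next harmony.
Arriving early and becoming a chord tone when the harmony changes — an anticipation.

G5 is an anticipation.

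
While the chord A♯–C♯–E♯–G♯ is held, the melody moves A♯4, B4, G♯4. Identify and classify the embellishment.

The harmony at that moment is A♯ minor seventh chord (A♯, C♯, E♯, G♯); B4 is not a chord tone.
It is approached by step up from A♯4 and left by leap down to G♯4.
Step in, leap out — an escape tone.

B4 is an escape tone.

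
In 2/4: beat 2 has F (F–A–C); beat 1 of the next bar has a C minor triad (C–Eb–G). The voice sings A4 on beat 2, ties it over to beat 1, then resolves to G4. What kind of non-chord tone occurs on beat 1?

Suspension.

The harmony at that moment is C minor triad (C, Eb, G); A4 is not a chord tone.
It is held over (the same pitch as the preceding A4) and left by step down to G4.
Held over from the previous chord and resolving down by step — a suspension.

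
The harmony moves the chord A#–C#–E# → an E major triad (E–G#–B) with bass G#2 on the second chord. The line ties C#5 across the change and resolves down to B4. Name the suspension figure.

At the second chord the bass is G#2. The suspended C#5 lies a fourth above the bass; after resolving down by step to B4, the interval above the bass becomes a third.
Suspension figures are named by those two intervals: 4–3.

4–3 suspension.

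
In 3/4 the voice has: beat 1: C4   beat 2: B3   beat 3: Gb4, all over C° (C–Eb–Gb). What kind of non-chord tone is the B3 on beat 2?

The harmony at that moment is C diminished triad (C, Eb, Gb); B3 is not a chord tone.
It is approached by step down from C4 and left by leap up to Gb4.
Step in, leap out, on a weak beat — an escape tone.

Escape tone.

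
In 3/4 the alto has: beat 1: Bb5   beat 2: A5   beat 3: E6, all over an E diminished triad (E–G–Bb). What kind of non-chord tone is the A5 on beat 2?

Escape tone.

The harmony at that moment is E diminished triad (E, G, Bb); A5 is not a chord tone.
It is approached by step down from Bb5 and left by leap up to E6.
Step in, leap out, on a weak beat — an escape tone.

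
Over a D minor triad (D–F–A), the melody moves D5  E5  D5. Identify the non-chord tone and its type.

The harmony at that moment is D minor triad (D, F, A); E5 is not a chord tone.
It is approached by step up from D5 and left by step down to D5.
Step away and step back to the same note — a neighbor tone (upper neighbor).

E5 is a neighbor tone.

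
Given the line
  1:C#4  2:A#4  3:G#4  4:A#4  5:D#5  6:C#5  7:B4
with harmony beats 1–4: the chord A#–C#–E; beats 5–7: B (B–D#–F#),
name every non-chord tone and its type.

The harmony at that moment is A# diminished triad (A#, C#, E); G#4 is not a chord tone.
It is approached by step down from A#4 and left by step up to A#4.
Step away and step back to the same note — a neighbor tone (lower neighbor).
The harmony at that moment is B major triad (B, D#, F#); C#5 is not a chord tone.
It is approached by step down from D#5 and left by step down to B4.
Step in, step out in the same direction — a passing tone.

G#4 (beat 3) — neighbor tone; C#5 (beat 6) — passing tone.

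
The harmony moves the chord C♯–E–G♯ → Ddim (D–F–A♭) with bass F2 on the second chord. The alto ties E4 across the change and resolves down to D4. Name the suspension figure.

At the second chord the bass is F2. The suspended E4 lies a seventh above the bass; after resolving down by step to D4, the interval above the bass becomes a sixth.
Suspension figures are named by those two intervals: 7–6.

7–6 suspension.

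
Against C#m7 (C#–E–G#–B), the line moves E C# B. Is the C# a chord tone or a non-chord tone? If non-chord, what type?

C# minor seventh chord contains C#, E, G#, B; C# is the root, so it is a chord tone.

Chord tone (the root of C# minor seventh chord).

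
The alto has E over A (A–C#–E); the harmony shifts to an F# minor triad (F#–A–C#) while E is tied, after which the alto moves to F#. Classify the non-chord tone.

E is a retardation.

The harmony at that moment is F# minor triad (F#, A, C#); E is not a chord tone.
It is held over (the same pitch as the preceding E) and left by step up to F#.
Held over from the previous chord and resolving up by step — a retardation.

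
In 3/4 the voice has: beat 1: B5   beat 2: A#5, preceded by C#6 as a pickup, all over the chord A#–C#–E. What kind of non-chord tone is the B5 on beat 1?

The harmony at that moment is A# diminished triad (A#, C#, E); B5 is not a chord tone.
It is approached by step down from C#6 and left by step down to A#5.
Step in, step out in the same direction — a passing tone.

Passing tone.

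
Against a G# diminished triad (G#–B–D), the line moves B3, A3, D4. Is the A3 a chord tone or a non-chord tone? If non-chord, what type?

Non-chord tone — an escape tone.

The harmony at that moment is G# diminished triad (G#, B, D); A3 is not a chord tone.
It is approached by step down from B3 and left by leap up to D4.
Step in, leap out — an escape tone.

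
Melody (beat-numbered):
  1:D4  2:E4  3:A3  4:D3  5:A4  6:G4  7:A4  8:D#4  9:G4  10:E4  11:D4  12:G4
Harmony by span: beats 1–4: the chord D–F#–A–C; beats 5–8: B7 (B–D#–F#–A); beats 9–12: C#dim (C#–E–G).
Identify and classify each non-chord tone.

E4 (beat 2) — escape tone; G4 (beat 6) — neighbor tone; D4 (beat 11) — escape tone.

The harmony at that moment is D dominant seventh chord (D, F#, A, C); E4 is not a chord tone.
It is approached by step up from D4 and left by leap down to A3.
Step in, leap out — an escape tone.
The harmony at that moment is B dominant seventh chord (B, D#, F#, A); G4 is not a chord tone.
It is approached by step down from A4 and left by step up to A4.
Step away and step back to the same note — a neighbor tone (lower neighbor).
The harmony at that moment is C# diminished triad (C#, E, G); D4 is not a chord tone.
It is approached by step down from E4 and left by leap up to G4.
Step in, leap out — an escape tone.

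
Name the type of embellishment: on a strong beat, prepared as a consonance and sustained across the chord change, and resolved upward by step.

Retardation.

Approach: by preparation — the pitch is first a chord tone, then held (tied or repeated) while the harmony changes under it. Departure: up by step. Metric position: strong.
A prepared dissonance that resolves upward by step — a retardation. (The same figure resolving downward would be a suspension.)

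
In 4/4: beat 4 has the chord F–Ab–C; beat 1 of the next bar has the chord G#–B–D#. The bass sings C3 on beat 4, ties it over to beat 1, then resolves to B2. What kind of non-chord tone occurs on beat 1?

The harmony at that moment is G# minor triad (G#, B, D#); C3 is not a chord tone.
It is held over (the same pitch as the preceding C3) and left by step down to B2.
Held over from the previous chord and resolving down by step — a suspension.

Suspension.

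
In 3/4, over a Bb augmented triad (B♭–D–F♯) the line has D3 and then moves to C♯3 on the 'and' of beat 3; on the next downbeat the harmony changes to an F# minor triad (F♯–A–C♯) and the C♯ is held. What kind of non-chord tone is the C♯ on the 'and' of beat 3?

The harmony at that moment is B♭ augmented triad (B♭, D, F♯); C♯3 is not a chord tone.
It is approached by step down from D3 and then sustained as the same pitch into the next harmony.
Arriving early and becoming a chord tone when the harmony changes — an anticipation.

Anticipation.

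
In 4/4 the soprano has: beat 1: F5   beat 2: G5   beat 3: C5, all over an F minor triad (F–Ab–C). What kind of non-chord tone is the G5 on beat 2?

The harmony at that moment is F minor triad (F, Ab, C); G5 is not a chord tone.
It is approached by step up from F5 and left by leap down to C5.
Step in, leap out, on a weak beat — an escape tone.

Escape tone.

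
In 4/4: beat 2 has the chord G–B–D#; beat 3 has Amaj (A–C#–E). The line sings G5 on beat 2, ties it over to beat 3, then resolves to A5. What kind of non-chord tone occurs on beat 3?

Retardation.

The harmony at that moment is A major triad (A, C#, E); G5 is not a chord tone.
It is held over (the same pitch as the preceding G5) and left by step up to A5.
Held over from the previous chord and resolving up by step — a retardation.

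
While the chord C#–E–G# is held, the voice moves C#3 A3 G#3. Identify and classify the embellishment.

The harmony at that moment is C# minor triad (C#, E, G#); A3 is not a chord tone.
It is approached by leap up from C#3 and left by step down to G#3.
Leap in, step out — an appoggiatura.

A3 is an appoggiatura.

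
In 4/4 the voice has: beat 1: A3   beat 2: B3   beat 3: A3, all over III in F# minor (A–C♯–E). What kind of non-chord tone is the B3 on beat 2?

Upper neighbor tone.

The harmony at that moment is A major triad (A, C♯, E); B3 is not a chord tone.
It is approached by step up from A3 and left by step down to A3.
Step away and step back to the same note — a neighbor tone (upper neighbor).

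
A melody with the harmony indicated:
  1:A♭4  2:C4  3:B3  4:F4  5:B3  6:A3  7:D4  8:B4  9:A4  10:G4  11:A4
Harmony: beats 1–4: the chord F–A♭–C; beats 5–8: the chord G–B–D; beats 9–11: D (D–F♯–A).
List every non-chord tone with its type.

The harmony at that moment is F minor triad (F, A♭, C); B3 is not a chord tone.
It is approached by step down from C4 and left by leap up to F4.
Step in, leap out — an escape tone.
The harmony at that moment is G major triad (G, B, D); A3 is not a chord tone.
It is approached by step down from B3 and left by leap up to D4.
Step in, leap out — an escape tone.
The harmony at that moment is D major triad (D, F♯, A); G4 is not a chord tone.
It is approached by step down from A4 and left by step up to A4.
Step away and step back to the same note — a neighbor tone (lower neighbor).

B3 (beat 3) — escape tone; A3 (beat 6) — escape tone; G4 (beat 10) — neighbor tone.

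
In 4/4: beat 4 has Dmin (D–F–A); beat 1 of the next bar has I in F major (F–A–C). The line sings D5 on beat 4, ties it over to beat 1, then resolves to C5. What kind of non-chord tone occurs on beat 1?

The harmony at that moment is F major triad (F, A, C); D5 is not a chord tone.
It is held over (the same pitch as the preceding D5) and left by step down to C5.
Held over from the previous chord and resolving down by step — a suspension.

Suspension.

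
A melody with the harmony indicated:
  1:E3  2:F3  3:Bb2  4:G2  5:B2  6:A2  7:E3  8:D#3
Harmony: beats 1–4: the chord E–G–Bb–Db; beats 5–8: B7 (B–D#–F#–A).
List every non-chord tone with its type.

F3 (beat 2) — escape tone; E3 (beat 7) — appoggiatura.

The harmony at that moment is E diminished seventh chord (E, G, Bb, Db); F3 is not a chord tone.
It is approached by step up from E3 and left by leap down to Bb2.
Step in, leap out — an escape tone.
The harmony at that moment is B dominant seventh chord (B, D#, F#, A); E3 is not a chord tone.
It is approached by leap up from A2 and left by step down to D#3.
Leap in, step out — an appoggiatura.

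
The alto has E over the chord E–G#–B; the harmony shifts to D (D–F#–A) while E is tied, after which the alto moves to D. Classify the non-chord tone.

E is a suspension.

The harmony at that moment is D major triad (D, F#, A); E is not a chord tone.
It is held over (the same pitch as the preceding E) and left by step down to D.
Held over from the previous chord and resolving down by step — a suspension.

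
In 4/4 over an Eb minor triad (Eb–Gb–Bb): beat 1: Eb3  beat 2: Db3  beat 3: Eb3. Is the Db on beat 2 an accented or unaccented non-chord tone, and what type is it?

Unaccented neighbor tone.

The harmony at that moment is Eb minor triad (Eb, Gb, Bb); Db3 is not a chord tone.
It is approached by step down from Eb3 and left by step up to Eb3.
Step away and step back to the same note — a neighbor tone (lower neighbor).
It falls on a weak beat, so it is unaccented.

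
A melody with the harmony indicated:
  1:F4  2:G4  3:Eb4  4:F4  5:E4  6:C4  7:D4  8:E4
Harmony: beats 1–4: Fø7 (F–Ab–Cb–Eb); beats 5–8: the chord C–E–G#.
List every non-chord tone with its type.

G4 (beat 2) — escape tone; D4 (beat 7) — passing tone.

The harmony at that moment is F half-diminished seventh chord (F, Ab, Cb, Eb); G4 is not a chord tone.
It is approached by step up from F4 and left by leap down to Eb4.
Step in, leap out — an escape tone.
The harmony at that moment is C augmented triad (C, E, G#); D4 is not a chord tone.
It is approached by step up from C4 and left by step up to E4.
Step in, step out in the same direction — a passing tone.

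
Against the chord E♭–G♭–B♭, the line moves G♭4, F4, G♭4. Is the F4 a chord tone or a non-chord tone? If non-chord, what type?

The harmony at that moment is E♭ minor triad (E♭, G♭, B♭); F4 is not a chord tone.
It is approached by step down from G♭4 and left by step up to G♭4.
Step away and step back to the same note — a neighbor tone (lower neighbor).

Non-chord tone — a neighbor tone.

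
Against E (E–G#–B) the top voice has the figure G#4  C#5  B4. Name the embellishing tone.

The harmony at that moment is E major triad (E, G#, B); C#5 is not a chord tone.
It is approached by leap up from G#4 and left by step down to B4.
Leap in, step out — an appoggiatura.

C#5 is an appoggiatura.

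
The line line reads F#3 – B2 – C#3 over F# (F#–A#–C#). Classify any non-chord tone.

The harmony at that moment is F# major triad (F#, A#, C#); B2 is not a chord tone.
It is approached by leap down from F#3 and left by step up to C#3.
Leap in, step out — an appoggiatura.

B2 is an appoggiatura.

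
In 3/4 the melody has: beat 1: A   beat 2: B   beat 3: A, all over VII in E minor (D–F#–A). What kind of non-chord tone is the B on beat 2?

Upper neighbor tone.

The harmony at that moment is D major triad (D, F#, A); B is not a chord tone.
It is approached by step up from A and left by step down to A.
Step away and step back to the same note — a neighbor tone (upper neighbor).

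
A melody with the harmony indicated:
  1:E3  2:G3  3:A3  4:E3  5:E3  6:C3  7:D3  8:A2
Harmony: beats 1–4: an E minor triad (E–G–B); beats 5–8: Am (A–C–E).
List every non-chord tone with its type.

The harmony at that moment is E minor triad (E, G, B); A3 is not a chord tone.
It is approached by step up from G3 and left by leap down to E3.
Step in, leap out — an escape tone.
The harmony at that moment is A minor triad (A, C, E); D3 is not a chord tone.
It is approached by step up from C3 and left by leap down to A2.
Step in, leap out — an escape tone.

A3 (beat 3) — escape tone; D3 (beat 7) — escape tone.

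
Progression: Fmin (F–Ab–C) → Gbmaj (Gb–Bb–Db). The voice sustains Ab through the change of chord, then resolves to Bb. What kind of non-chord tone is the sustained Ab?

The harmony at that moment is Gb major triad (Gb, Bb, Db); Ab is not a chord tone.
It is held over (the same pitch as the preceding Ab) and left by step up to Bb.
Held over from the previous chord and resolving up by step — a retardation.

Ab is a retardation.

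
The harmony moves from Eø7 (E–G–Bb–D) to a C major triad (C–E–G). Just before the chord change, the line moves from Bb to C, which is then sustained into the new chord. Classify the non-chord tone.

C is an anticipation.

The harmony at that moment is E half-diminished seventh chord (E, G, Bb, D); C is not a chord tone.
It is approached by step up from Bb and then sustained as the same pitch into the next harmony.
Arriving early and becoming a chord tone when the harmony changes — an anticipation.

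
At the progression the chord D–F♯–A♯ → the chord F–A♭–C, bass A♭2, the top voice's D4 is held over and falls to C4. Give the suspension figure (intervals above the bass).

At the second chord the bass is A♭2. The suspended D4 lies a fourth above the bass; after resolving down by step to C4, the interval above the bass becomes a third.
Suspension figures are named by those two intervals: 4–3.

4–3 suspension.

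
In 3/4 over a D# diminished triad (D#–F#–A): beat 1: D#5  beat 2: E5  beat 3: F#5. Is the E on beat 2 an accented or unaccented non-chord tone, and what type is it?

The harmony at that moment is D# diminished triad (D#, F#, A); E5 is not a chord tone.
It is approached by step up from D#5 and left by step up to F#5.
Step in, step out in the same direction — a passing tone.
It falls on a weak beat, so it is unaccented.

Unaccented passing tone.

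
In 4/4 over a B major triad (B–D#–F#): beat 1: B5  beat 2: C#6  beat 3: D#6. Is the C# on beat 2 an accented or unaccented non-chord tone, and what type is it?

The harmony at that moment is B major triad (B, D#, F#); C#6 is not a chord tone.
It is approached by step up from B5 and left by step up to D#6.
Step in, step out in the same direction — a passing tone.
It falls on a weak beat, so it is unaccented.

Unaccented passing tone.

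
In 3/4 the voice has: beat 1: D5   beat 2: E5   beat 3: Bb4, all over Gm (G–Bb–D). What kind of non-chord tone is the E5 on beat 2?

The harmony at that moment is G minor triad (G, Bb, D); E5 is not a chord tone.
It is approached by step up from D5 and left by leap down to Bb4.
Step in, leap out, on a weak beat — an escape tone.

Escape tone.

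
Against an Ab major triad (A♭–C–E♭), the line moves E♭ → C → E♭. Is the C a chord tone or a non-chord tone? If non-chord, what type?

Ab major triad contains A♭, C, E♭; C is the third, so it is a chord tone.

Chord tone (the third of Ab major triad).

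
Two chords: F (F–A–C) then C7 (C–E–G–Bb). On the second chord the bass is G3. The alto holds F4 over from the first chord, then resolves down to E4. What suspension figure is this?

7–6 suspension.

At the second chord the bass is G3. The suspended F4 lies a seventh above the bass; after resolving down by step to E4, the interval above the bass becomes a sixth.
Suspension figures are named by those two intervals: 7–6.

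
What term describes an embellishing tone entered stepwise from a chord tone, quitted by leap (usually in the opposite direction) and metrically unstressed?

Escape tone.

Approach: by step. Departure: by leap. Metric position: weak.
Step in, leap out, from a weak position — an escape tone (échappée). (It is the mirror image of the appoggiatura, which leaps in and steps out on a strong beat.)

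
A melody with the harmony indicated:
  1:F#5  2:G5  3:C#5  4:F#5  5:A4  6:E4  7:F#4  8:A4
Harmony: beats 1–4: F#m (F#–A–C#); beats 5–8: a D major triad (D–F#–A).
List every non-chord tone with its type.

The harmony at that moment is F# minor triad (F#, A, C#); G5 is not a chord tone.
It is approached by step up from F#5 and left by leap down to C#5.
Step in, leap out — an escape tone.
The harmony at that moment is D major triad (D, F#, A); E4 is not a chord tone.
It is approached by leap down from A4 and left by step up to F#4.
Leap in, step out — an appoggiatura.

G5 (beat 2) — escape tone; E4 (beat 6) — appoggiatura.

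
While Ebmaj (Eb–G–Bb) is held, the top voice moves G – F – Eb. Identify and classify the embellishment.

F is a passing tone.

The harmony at that moment is Eb major triad (Eb, G, Bb); F is not a chord tone.
It is approached by step down from G and left by step down to Eb.
Step in, step out in the same direction — a passing tone.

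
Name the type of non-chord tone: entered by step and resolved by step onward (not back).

Passing tone.

Approach: by step. Departure: by step, continuing in the same direction.
Stepwise on both sides with no change of direction means the note fills in the space between two different chord tones — a passing tone. (Had it turned back to its starting note it would be a neighbor tone instead.)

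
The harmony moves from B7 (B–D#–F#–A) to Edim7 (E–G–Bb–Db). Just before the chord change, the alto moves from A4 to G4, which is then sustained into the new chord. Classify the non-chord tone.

The harmony at that moment is B dominant seventh chord (B, D#, F#, A); G4 is not a chord tone.
It is approached by step down from A4 and then sustained as the same pitch into the next harmony.
Arriving early and becoming a chord tone when the harmony changes — an anticipation.

G4 is an anticipation.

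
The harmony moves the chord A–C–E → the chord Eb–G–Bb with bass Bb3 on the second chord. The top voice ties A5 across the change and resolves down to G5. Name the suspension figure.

At the second chord the bass is Bb3. The suspended A5 lies a seventh above the bass; after resolving down by step to G5, the interval above the bass becomes a sixth.
Suspension figures are named by those two intervals: 7–6.

7–6 suspension.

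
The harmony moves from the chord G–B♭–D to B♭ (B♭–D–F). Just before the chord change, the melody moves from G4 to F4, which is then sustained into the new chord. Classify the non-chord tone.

The harmony at that moment is G minor triad (G, B♭, D); F4 is not a chord tone.
It is approached by step down from G4 and then sustained as the same pitch into the next harmony.
Arriving early and becoming a chord tone when the harmony changes — an anticipation.

F4 is an anticipation.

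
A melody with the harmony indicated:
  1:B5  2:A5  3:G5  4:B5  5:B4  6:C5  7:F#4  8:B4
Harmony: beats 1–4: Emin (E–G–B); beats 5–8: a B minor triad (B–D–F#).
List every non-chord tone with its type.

A5 (beat 2) — passing tone; C5 (beat 6) — escape tone.

The harmony at that moment is E minor triad (E, G, B); A5 is not a chord tone.
It is approached by step down from B5 and left by step down to G5.
Step in, step out in the same direction — a passing tone.
The harmony at that moment is B minor triad (B, D, F#); C5 is not a chord tone.
It is approached by step up from B4 and left by leap down to F#4.
Step in, leap out — an escape tone.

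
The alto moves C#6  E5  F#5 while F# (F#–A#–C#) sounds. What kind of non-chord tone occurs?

The harmony at that moment is F# major triad (F#, A#, C#); E5 is not a chord tone.
It is approached by leap down from C#6 and left by step up to F#5.
Leap in, step out — an appoggiatura.

E5 is an appoggiatura.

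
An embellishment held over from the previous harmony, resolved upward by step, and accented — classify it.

Approach: by preparation — the pitch is first a chord tone, then held (tied or repeated) while the harmony changes under it. Departure: up by step. Metric position: strong.
A prepared dissonance that resolves upward by step — a retardation. (The same figure resolving downward would be a suspension.)

Retardation.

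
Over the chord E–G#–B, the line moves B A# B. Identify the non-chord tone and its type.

The harmony at that moment is E major triad (E, G#, B); A# is not a chord tone.
It is approached by step down from B and left by step up to B.
Step away and step back to the same note — a neighbor tone (lower neighbor).

A# is a neighbor tone.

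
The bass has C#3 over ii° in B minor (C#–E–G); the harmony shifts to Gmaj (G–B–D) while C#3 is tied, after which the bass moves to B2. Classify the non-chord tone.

C#3 is a suspension.

The harmony at that moment is G major triad (G, B, D); C#3 is not a chord tone.
It is held over (the same pitch as the preceding C#3) and left by step down to B2.
Held over from the previous chord and resolving down by step — a suspension.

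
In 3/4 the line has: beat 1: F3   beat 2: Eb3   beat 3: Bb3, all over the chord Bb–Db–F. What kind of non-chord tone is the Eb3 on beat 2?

Escape tone.

The harmony at that moment is Bb minor triad (Bb, Db, F); Eb3 is not a chord tone.
It is approached by step down from F3 and left by leap up to Bb3.
Step in, leap out, on a weak beat — an escape tone.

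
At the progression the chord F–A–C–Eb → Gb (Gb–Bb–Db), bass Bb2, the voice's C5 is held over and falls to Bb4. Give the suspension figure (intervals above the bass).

9–8 suspension.

At the second chord the bass is Bb2. The suspended C5 lies a ninth above the bass; after resolving down by step to Bb4, the interval above the bass becomes an octave.
Suspension figures are named by those two intervals: 9–8.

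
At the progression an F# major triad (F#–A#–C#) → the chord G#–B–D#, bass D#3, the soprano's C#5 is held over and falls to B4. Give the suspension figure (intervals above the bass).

7–6 suspension.

At the second chord the bass is D#3. The suspended C#5 lies a seventh above the bass; after resolving down by step to B4, the interval above the bass becomes a sixth.
Suspension figures are named by those two intervals: 7–6.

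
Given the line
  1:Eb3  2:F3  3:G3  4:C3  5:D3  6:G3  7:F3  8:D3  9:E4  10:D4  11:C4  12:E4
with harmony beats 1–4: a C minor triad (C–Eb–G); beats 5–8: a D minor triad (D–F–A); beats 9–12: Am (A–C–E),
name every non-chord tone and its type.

The harmony at that moment is C minor triad (C, Eb, G); F3 is not a chord tone.
It is approached by step up from Eb3 and left by step up to G3.
Step in, step out in the same direction — a passing tone.
The harmony at that moment is D minor triad (D, F, A); G3 is not a chord tone.
It is approached by leap up from D3 and left by step down to F3.
Leap in, step out — an appoggiatura.
The harmony at that moment is A minor triad (A, C, E); D4 is not a chord tone.
It is approached by step down from E4 and left by step down to C4.
Step in, step out in the same direction — a passing tone.

F3 (beat 2) — passing tone; G3 (beat 6) — appoggiatura; D4 (beat 10) — passing tone.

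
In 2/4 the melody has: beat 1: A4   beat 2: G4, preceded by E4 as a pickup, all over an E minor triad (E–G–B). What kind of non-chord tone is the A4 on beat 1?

The harmony at that moment is E minor triad (E, G, B); A4 is not a chord tone.
It is approached by leap up from E4 and left by step down to G4.
Leap in, step out, metrically accented — an appoggiatura.

Appoggiatura.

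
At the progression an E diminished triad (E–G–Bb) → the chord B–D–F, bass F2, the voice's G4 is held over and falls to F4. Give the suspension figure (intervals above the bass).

At the second chord the bass is F2. The suspended G4 lies a ninth above the bass; after resolving down by step to F4, the interval above the bass becomes an octave.
Suspension figures are named by those two intervals: 9–8.

9–8 suspension.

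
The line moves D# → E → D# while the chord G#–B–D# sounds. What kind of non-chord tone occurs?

E is a neighbor tone.

The harmony at that moment is G# minor triad (G#, B, D#); E is not a chord tone.
It is approached by step up from D# and left by step down to D#.
Step away and step back to the same note — a neighbor tone (upper neighbor).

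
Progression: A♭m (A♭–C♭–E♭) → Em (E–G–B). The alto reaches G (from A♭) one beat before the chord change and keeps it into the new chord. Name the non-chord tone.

G is an anticipation.

The harmony at that moment is A♭ minor triad (A♭, C♭, E♭); G is not a chord tone.
It is approached by step down from A♭ and then sustained as the same pitch into the next harmony.
Arriving early and becoming a chord tone when the harmony changes — an anticipation.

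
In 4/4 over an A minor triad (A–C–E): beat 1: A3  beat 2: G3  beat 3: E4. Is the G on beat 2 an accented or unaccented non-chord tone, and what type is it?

Unaccented escape tone.

The harmony at that moment is A minor triad (A, C, E); G3 is not a chord tone.
It is approached by step down from A3 and left by leap up to E4.
Step in, leap out — an escape tone.
It falls on a weak beat, so it is unaccented.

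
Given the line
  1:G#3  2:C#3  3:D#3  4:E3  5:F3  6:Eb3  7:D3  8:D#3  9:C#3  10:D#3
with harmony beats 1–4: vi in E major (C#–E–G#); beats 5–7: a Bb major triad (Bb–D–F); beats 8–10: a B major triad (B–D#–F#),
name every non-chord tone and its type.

The harmony at that moment is C# minor triad (C#, E, G#); D#3 is not a chord tone.
It is approached by step up from C#3 and left by step up to E3.
Step in, step out in the same direction — a passing tone.
The harmony at that moment is Bb major triad (Bb, D, F); Eb3 is not a chord tone.
It is approached by step down from F3 and left by step down to D3.
Step in, step out in the same direction — a passing tone.
The harmony at that moment is B major triad (B, D#, F#); C#3 is not a chord tone.
It is approached by step down from D#3 and left by step up to D#3.
Step away and step back to the same note — a neighbor tone (lower neighbor).

D#3 (beat 3) — passing tone; Eb3 (beat 6) — passing tone; C#3 (beat 9) — neighbor tone.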